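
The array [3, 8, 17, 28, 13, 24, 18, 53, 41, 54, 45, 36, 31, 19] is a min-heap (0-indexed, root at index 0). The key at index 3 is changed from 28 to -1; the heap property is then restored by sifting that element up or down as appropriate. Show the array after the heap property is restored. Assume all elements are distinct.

[-1, 3, 17, 8, 13, 24, 18, 53, 41, 54, 45, 36, 31, 19]

set index 3 from 28 to -1 → [3, 8, 17, -1, 13, 24, 18, 53, 41, 54, 45, 36, 31, 19]
-1 < parent 8 at index 1, swap → [3, -1, 17, 8, 13, 24, 18, 53, 41, 54, 45, 36, 31, 19]
-1 < parent 3 at index 0, swap → [-1, 3, 17, 8, 13, 24, 18, 53, 41, 54, 45, 36, 31, 19]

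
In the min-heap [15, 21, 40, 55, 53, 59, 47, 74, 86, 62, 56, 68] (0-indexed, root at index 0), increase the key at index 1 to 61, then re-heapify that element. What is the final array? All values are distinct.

set index 1 from 21 to 61 → [15, 61, 40, 55, 53, 59, 47, 74, 86, 62, 56, 68]
61 vs smaller child 53 at index 4, swap → [15, 53, 40, 55, 61, 59, 47, 74, 86, 62, 56, 68]
61 vs smaller child 56 at index 10, swap → [15, 53, 40, 55, 56, 59, 47, 74, 86, 62, 61, 68]

[15, 53, 40, 55, 56, 59, 47, 74, 86, 62, 61, 68]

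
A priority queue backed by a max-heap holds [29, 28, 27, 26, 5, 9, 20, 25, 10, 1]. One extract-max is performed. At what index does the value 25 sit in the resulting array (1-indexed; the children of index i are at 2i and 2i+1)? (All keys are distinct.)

4

remove root 29; move last element 1 to root → [1, 28, 27, 26, 5, 9, 20, 25, 10]
1 vs larger child 28 at index 2, swap → [28, 1, 27, 26, 5, 9, 20, 25, 10]
1 vs larger child 26 at index 4, swap → [28, 26, 27, 1, 5, 9, 20, 25, 10]
1 vs larger child 25 at index 8, swap → [28, 26, 27, 25, 5, 9, 20, 1, 10]
resulting array: [28, 26, 27, 25, 5, 9, 20, 1, 10]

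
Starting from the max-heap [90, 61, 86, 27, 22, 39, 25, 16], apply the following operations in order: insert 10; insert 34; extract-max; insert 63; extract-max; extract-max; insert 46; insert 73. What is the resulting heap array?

insert 10:
  append 10 at index 8 → [90, 61, 86, 27, 22, 39, 25, 16, 10] (no swap needed)
insert 34:
  append 34 at index 9 → [90, 61, 86, 27, 22, 39, 25, 16, 10, 34]
  34 > parent 22 at index 4, swap → [90, 61, 86, 27, 34, 39, 25, 16, 10, 22]
extract-max → returns 90:
  remove root 90; move last element 22 to root → [22, 61, 86, 27, 34, 39, 25, 16, 10]
  22 vs larger child 86 at index 2, swap → [86, 61, 22, 27, 34, 39, 25, 16, 10]
  22 vs larger child 39 at index 5, swap → [86, 61, 39, 27, 34, 22, 25, 16, 10]
insert 63:
  append 63 at index 9 → [86, 61, 39, 27, 34, 22, 25, 16, 10, 63]
  63 > parent 34 at index 4, swap → [86, 61, 39, 27, 63, 22, 25, 16, 10, 34]
  63 > parent 61 at index 1, swap → [86, 63, 39, 27, 61, 22, 25, 16, 10, 34]
extract-max → returns 86:
  remove root 86; move last element 34 to root → [34, 63, 39, 27, 61, 22, 25, 16, 10]
  34 vs larger child 63 at index 1, swap → [63, 34, 39, 27, 61, 22, 25, 16, 10]
  34 vs larger child 61 at index 4, swap → [63, 61, 39, 27, 34, 22, 25, 16, 10]
extract-max → returns 63:
  remove root 63; move last element 10 to root → [10, 61, 39, 27, 34, 22, 25, 16]
  10 vs larger child 61 at index 1, swap → [61, 10, 39, 27, 34, 22, 25, 16]
  10 vs larger child 34 at index 4, swap → [61, 34, 39, 27, 10, 22, 25, 16]
insert 46:
  append 46 at index 8 → [61, 34, 39, 27, 10, 22, 25, 16, 46]
  46 > parent 27 at index 3, swap → [61, 34, 39, 46, 10, 22, 25, 16, 27]
  46 > parent 34 at index 1, swap → [61, 46, 39, 34, 10, 22, 25, 16, 27]
insert 73:
  append 73 at index 9 → [61, 46, 39, 34, 10, 22, 25, 16, 27, 73]
  73 > parent 10 at index 4, swap → [61, 46, 39, 34, 73, 22, 25, 16, 27, 10]
  73 > parent 46 at index 1, swap → [61, 73, 39, 34, 46, 22, 25, 16, 27, 10]
  73 > parent 61 at index 0, swap → [73, 61, 39, 34, 46, 22, 25, 16, 27, 10]

[73, 61, 39, 34, 46, 22, 25, 16, 27, 10]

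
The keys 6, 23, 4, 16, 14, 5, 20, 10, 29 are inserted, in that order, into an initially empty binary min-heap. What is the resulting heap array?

Insert 6:
  append 6 at index 0 → [6] (no swap needed)
Insert 23:
  append 23 at index 1 → [6, 23] (no swap needed)
Insert 4:
  append 4 at index 2 → [6, 23, 4]
  4 < parent 6 at index 0, swap → [4, 23, 6]
Insert 16:
  append 16 at index 3 → [4, 23, 6, 16]
  16 < parent 23 at index 1, swap → [4, 16, 6, 23]
Insert 14:
  append 14 at index 4 → [4, 16, 6, 23, 14]
  14 < parent 16 at index 1, swap → [4, 14, 6, 23, 16]
Insert 5:
  append 5 at index 5 → [4, 14, 6, 23, 16, 5]
  5 < parent 6 at index 2, swap → [4, 14, 5, 23, 16, 6]
Insert 20:
  append 20 at index 6 → [4, 14, 5, 23, 16, 6, 20] (no swap needed)
Insert 10:
  append 10 at index 7 → [4, 14, 5, 23, 16, 6, 20, 10]
  10 < parent 23 at index 3, swap → [4, 14, 5, 10, 16, 6, 20, 23]
  10 < parent 14 at index 1, swap → [4, 10, 5, 14, 16, 6, 20, 23]
Insert 29:
  append 29 at index 8 → [4, 10, 5, 14, 16, 6, 20, 23, 29] (no swap needed)

[4, 10, 5, 14, 16, 6, 20, 23, 29]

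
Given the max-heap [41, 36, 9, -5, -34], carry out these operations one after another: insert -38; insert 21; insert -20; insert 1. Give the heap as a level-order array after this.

[41, 36, 21, 1, -34, -38, 9, -20, -5]

insert -38:
  append -38 at index 5 → [41, 36, 9, -5, -34, -38] (no swap needed)
insert 21:
  append 21 at index 6 → [41, 36, 9, -5, -34, -38, 21]
  21 > parent 9 at index 2, swap → [41, 36, 21, -5, -34, -38, 9]
insert -20:
  append -20 at index 7 → [41, 36, 21, -5, -34, -38, 9, -20] (no swap needed)
insert 1:
  append 1 at index 8 → [41, 36, 21, -5, -34, -38, 9, -20, 1]
  1 > parent -5 at index 3, swap → [41, 36, 21, 1, -34, -38, 9, -20, -5]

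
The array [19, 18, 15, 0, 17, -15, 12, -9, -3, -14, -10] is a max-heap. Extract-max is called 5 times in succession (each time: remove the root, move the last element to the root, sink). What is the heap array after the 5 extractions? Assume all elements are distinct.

extract-max #1 returns 19:
  remove root 19; move last element -10 to root → [-10, 18, 15, 0, 17, -15, 12, -9, -3, -14]
  -10 vs larger child 18 at index 1, swap → [18, -10, 15, 0, 17, -15, 12, -9, -3, -14]
  -10 vs larger child 17 at index 4, swap → [18, 17, 15, 0, -10, -15, 12, -9, -3, -14]
extract-max #2 returns 18:
  remove root 18; move last element -14 to root → [-14, 17, 15, 0, -10, -15, 12, -9, -3]
  -14 vs larger child 17 at index 1, swap → [17, -14, 15, 0, -10, -15, 12, -9, -3]
  -14 vs larger child 0 at index 3, swap → [17, 0, 15, -14, -10, -15, 12, -9, -3]
  -14 vs larger child -3 at index 8, swap → [17, 0, 15, -3, -10, -15, 12, -9, -14]
extract-max #3 returns 17:
  remove root 17; move last element -14 to root → [-14, 0, 15, -3, -10, -15, 12, -9]
  -14 vs larger child 15 at index 2, swap → [15, 0, -14, -3, -10, -15, 12, -9]
  -14 vs larger child 12 at index 6, swap → [15, 0, 12, -3, -10, -15, -14, -9]
extract-max #4 returns 15:
  remove root 15; move last element -9 to root → [-9, 0, 12, -3, -10, -15, -14]
  -9 vs larger child 12 at index 2, swap → [12, 0, -9, -3, -10, -15, -14]
extract-max #5 returns 12:
  remove root 12; move last element -14 to root → [-14, 0, -9, -3, -10, -15]
  -14 vs larger child 0 at index 1, swap → [0, -14, -9, -3, -10, -15]
  -14 vs larger child -3 at index 3, swap → [0, -3, -9, -14, -10, -15]

[0, -3, -9, -14, -10, -15]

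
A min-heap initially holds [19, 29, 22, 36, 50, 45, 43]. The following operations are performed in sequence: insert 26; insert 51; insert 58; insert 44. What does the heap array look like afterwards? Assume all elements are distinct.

insert 26:
  append 26 at index 7 → [19, 29, 22, 36, 50, 45, 43, 26]
  26 < parent 36 at index 3, swap → [19, 29, 22, 26, 50, 45, 43, 36]
  26 < parent 29 at index 1, swap → [19, 26, 22, 29, 50, 45, 43, 36]
insert 51:
  append 51 at index 8 → [19, 26, 22, 29, 50, 45, 43, 36, 51] (no swap needed)
insert 58:
  append 58 at index 9 → [19, 26, 22, 29, 50, 45, 43, 36, 51, 58] (no swap needed)
insert 44:
  append 44 at index 10 → [19, 26, 22, 29, 50, 45, 43, 36, 51, 58, 44]
  44 < parent 50 at index 4, swap → [19, 26, 22, 29, 44, 45, 43, 36, 51, 58, 50]

[19, 26, 22, 29, 44, 45, 43, 36, 51, 58, 50]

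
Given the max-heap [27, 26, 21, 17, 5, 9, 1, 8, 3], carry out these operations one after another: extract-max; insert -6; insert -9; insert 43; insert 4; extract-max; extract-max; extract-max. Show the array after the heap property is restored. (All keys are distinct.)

[17, 8, 9, 3, 5, 4, 1, -9, -6]

extract-max → returns 27:
  remove root 27; move last element 3 to root → [3, 26, 21, 17, 5, 9, 1, 8]
  3 vs larger child 26 at index 1, swap → [26, 3, 21, 17, 5, 9, 1, 8]
  3 vs larger child 17 at index 3, swap → [26, 17, 21, 3, 5, 9, 1, 8]
  3 vs only child 8 at index 7, swap → [26, 17, 21, 8, 5, 9, 1, 3]
insert -6:
  append -6 at index 8 → [26, 17, 21, 8, 5, 9, 1, 3, -6] (no swap needed)
insert -9:
  append -9 at index 9 → [26, 17, 21, 8, 5, 9, 1, 3, -6, -9] (no swap needed)
insert 43:
  append 43 at index 10 → [26, 17, 21, 8, 5, 9, 1, 3, -6, -9, 43]
  43 > parent 5 at index 4, swap → [26, 17, 21, 8, 43, 9, 1, 3, -6, -9, 5]
  43 > parent 17 at index 1, swap → [26, 43, 21, 8, 17, 9, 1, 3, -6, -9, 5]
  43 > parent 26 at index 0, swap → [43, 26, 21, 8, 17, 9, 1, 3, -6, -9, 5]
insert 4:
  append 4 at index 11 → [43, 26, 21, 8, 17, 9, 1, 3, -6, -9, 5, 4] (no swap needed)
extract-max → returns 43:
  remove root 43; move last element 4 to root → [4, 26, 21, 8, 17, 9, 1, 3, -6, -9, 5]
  4 vs larger child 26 at index 1, swap → [26, 4, 21, 8, 17, 9, 1, 3, -6, -9, 5]
  4 vs larger child 17 at index 4, swap → [26, 17, 21, 8, 4, 9, 1, 3, -6, -9, 5]
  4 vs larger child 5 at index 10, swap → [26, 17, 21, 8, 5, 9, 1, 3, -6, -9, 4]
extract-max → returns 26:
  remove root 26; move last element 4 to root → [4, 17, 21, 8, 5, 9, 1, 3, -6, -9]
  4 vs larger child 21 at index 2, swap → [21, 17, 4, 8, 5, 9, 1, 3, -6, -9]
  4 vs larger child 9 at index 5, swap → [21, 17, 9, 8, 5, 4, 1, 3, -6, -9]
extract-max → returns 21:
  remove root 21; move last element -9 to root → [-9, 17, 9, 8, 5, 4, 1, 3, -6]
  -9 vs larger child 17 at index 1, swap → [17, -9, 9, 8, 5, 4, 1, 3, -6]
  -9 vs larger child 8 at index 3, swap → [17, 8, 9, -9, 5, 4, 1, 3, -6]
  -9 vs larger child 3 at index 7, swap → [17, 8, 9, 3, 5, 4, 1, -9, -6]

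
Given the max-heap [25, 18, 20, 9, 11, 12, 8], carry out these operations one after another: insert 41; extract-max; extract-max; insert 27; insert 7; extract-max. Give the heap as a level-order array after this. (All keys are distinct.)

insert 41:
  append 41 at index 7 → [25, 18, 20, 9, 11, 12, 8, 41]
  41 > parent 9 at index 3, swap → [25, 18, 20, 41, 11, 12, 8, 9]
  41 > parent 18 at index 1, swap → [25, 41, 20, 18, 11, 12, 8, 9]
  41 > parent 25 at index 0, swap → [41, 25, 20, 18, 11, 12, 8, 9]
extract-max → returns 41:
  remove root 41; move last element 9 to root → [9, 25, 20, 18, 11, 12, 8]
  9 vs larger child 25 at index 1, swap → [25, 9, 20, 18, 11, 12, 8]
  9 vs larger child 18 at index 3, swap → [25, 18, 20, 9, 11, 12, 8]
extract-max → returns 25:
  remove root 25; move last element 8 to root → [8, 18, 20, 9, 11, 12]
  8 vs larger child 20 at index 2, swap → [20, 18, 8, 9, 11, 12]
  8 vs only child 12 at index 5, swap → [20, 18, 12, 9, 11, 8]
insert 27:
  append 27 at index 6 → [20, 18, 12, 9, 11, 8, 27]
  27 > parent 12 at index 2, swap → [20, 18, 27, 9, 11, 8, 12]
  27 > parent 20 at index 0, swap → [27, 18, 20, 9, 11, 8, 12]
insert 7:
  append 7 at index 7 → [27, 18, 20, 9, 11, 8, 12, 7] (no swap needed)
extract-max → returns 27:
  remove root 27; move last element 7 to root → [7, 18, 20, 9, 11, 8, 12]
  7 vs larger child 20 at index 2, swap → [20, 18, 7, 9, 11, 8, 12]
  7 vs larger child 12 at index 6, swap → [20, 18, 12, 9, 11, 8, 7]

[20, 18, 12, 9, 11, 8, 7]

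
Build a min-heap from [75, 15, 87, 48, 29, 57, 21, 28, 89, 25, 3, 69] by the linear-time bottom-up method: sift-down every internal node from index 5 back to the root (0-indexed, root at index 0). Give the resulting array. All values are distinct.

[3, 15, 21, 28, 25, 57, 87, 48, 89, 75, 29, 69]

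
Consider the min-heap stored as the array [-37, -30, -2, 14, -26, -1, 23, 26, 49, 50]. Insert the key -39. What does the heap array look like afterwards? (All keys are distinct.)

[-39, -37, -2, 14, -30, -1, 23, 26, 49, 50, -26]

append -39 at index 10 → [-37, -30, -2, 14, -26, -1, 23, 26, 49, 50, -39]
-39 < parent -26 at index 4, swap → [-37, -30, -2, 14, -39, -1, 23, 26, 49, 50, -26]
-39 < parent -30 at index 1, swap → [-37, -39, -2, 14, -30, -1, 23, 26, 49, 50, -26]
-39 < parent -37 at index 0, swap → [-39, -37, -2, 14, -30, -1, 23, 26, 49, 50, -26]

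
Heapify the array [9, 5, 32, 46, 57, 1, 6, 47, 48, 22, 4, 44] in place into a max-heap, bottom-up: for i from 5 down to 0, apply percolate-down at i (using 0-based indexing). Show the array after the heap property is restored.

sift down from index 5:
  1 vs only child 44 at index 11, swap → [9, 5, 32, 46, 57, 44, 6, 47, 48, 22, 4, 1]
sift down from index 4: already satisfies heap property
sift down from index 3:
  46 vs larger child 48 at index 8, swap → [9, 5, 32, 48, 57, 44, 6, 47, 46, 22, 4, 1]
sift down from index 2:
  32 vs larger child 44 at index 5, swap → [9, 5, 44, 48, 57, 32, 6, 47, 46, 22, 4, 1]
sift down from index 1:
  5 vs larger child 57 at index 4, swap → [9, 57, 44, 48, 5, 32, 6, 47, 46, 22, 4, 1]
  5 vs larger child 22 at index 9, swap → [9, 57, 44, 48, 22, 32, 6, 47, 46, 5, 4, 1]
sift down from index 0:
  9 vs larger child 57 at index 1, swap → [57, 9, 44, 48, 22, 32, 6, 47, 46, 5, 4, 1]
  9 vs larger child 48 at index 3, swap → [57, 48, 44, 9, 22, 32, 6, 47, 46, 5, 4, 1]
  9 vs larger child 47 at index 7, swap → [57, 48, 44, 47, 22, 32, 6, 9, 46, 5, 4, 1]

[57, 48, 44, 47, 22, 32, 6, 9, 46, 5, 4, 1]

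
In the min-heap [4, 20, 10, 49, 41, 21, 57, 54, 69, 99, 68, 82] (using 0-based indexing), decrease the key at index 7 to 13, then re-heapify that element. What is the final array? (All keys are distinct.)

[4, 13, 10, 20, 41, 21, 57, 49, 69, 99, 68, 82]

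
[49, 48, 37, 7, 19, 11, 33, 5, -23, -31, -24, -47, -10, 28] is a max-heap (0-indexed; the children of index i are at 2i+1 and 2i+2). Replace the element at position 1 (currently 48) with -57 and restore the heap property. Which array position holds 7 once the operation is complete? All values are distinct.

set index 1 from 48 to -57 → [49, -57, 37, 7, 19, 11, 33, 5, -23, -31, -24, -47, -10, 28]
-57 vs larger child 19 at index 4, swap → [49, 19, 37, 7, -57, 11, 33, 5, -23, -31, -24, -47, -10, 28]
-57 vs larger child -24 at index 10, swap → [49, 19, 37, 7, -24, 11, 33, 5, -23, -31, -57, -47, -10, 28]
resulting array: [49, 19, 37, 7, -24, 11, 33, 5, -23, -31, -57, -47, -10, 28]

3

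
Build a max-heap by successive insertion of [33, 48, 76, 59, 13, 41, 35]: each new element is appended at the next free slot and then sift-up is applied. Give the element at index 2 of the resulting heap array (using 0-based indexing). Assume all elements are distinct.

Insert 33:
  append 33 at index 0 → [33] (no swap needed)
Insert 48:
  append 48 at index 1 → [33, 48]
  48 > parent 33 at index 0, swap → [48, 33]
Insert 76:
  append 76 at index 2 → [48, 33, 76]
  76 > parent 48 at index 0, swap → [76, 33, 48]
Insert 59:
  append 59 at index 3 → [76, 33, 48, 59]
  59 > parent 33 at index 1, swap → [76, 59, 48, 33]
Insert 13:
  append 13 at index 4 → [76, 59, 48, 33, 13] (no swap needed)
Insert 41:
  append 41 at index 5 → [76, 59, 48, 33, 13, 41] (no swap needed)
Insert 35:
  append 35 at index 6 → [76, 59, 48, 33, 13, 41, 35] (no swap needed)
resulting array: [76, 59, 48, 33, 13, 41, 35]

48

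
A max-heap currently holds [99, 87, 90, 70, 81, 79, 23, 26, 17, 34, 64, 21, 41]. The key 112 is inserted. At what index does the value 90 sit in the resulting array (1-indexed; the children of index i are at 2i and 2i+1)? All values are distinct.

7

append 112 at index 14 → [99, 87, 90, 70, 81, 79, 23, 26, 17, 34, 64, 21, 41, 112]
112 > parent 23 at index 7, swap → [99, 87, 90, 70, 81, 79, 112, 26, 17, 34, 64, 21, 41, 23]
112 > parent 90 at index 3, swap → [99, 87, 112, 70, 81, 79, 90, 26, 17, 34, 64, 21, 41, 23]
112 > parent 99 at index 1, swap → [112, 87, 99, 70, 81, 79, 90, 26, 17, 34, 64, 21, 41, 23]
resulting array: [112, 87, 99, 70, 81, 79, 90, 26, 17, 34, 64, 21, 41, 23]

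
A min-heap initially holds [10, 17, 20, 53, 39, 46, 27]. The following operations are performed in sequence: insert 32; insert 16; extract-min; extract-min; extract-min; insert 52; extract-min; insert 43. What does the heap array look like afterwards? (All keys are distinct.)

insert 32:
  append 32 at index 7 → [10, 17, 20, 53, 39, 46, 27, 32]
  32 < parent 53 at index 3, swap → [10, 17, 20, 32, 39, 46, 27, 53]
insert 16:
  append 16 at index 8 → [10, 17, 20, 32, 39, 46, 27, 53, 16]
  16 < parent 32 at index 3, swap → [10, 17, 20, 16, 39, 46, 27, 53, 32]
  16 < parent 17 at index 1, swap → [10, 16, 20, 17, 39, 46, 27, 53, 32]
extract-min → returns 10:
  remove root 10; move last element 32 to root → [32, 16, 20, 17, 39, 46, 27, 53]
  32 vs smaller child 16 at index 1, swap → [16, 32, 20, 17, 39, 46, 27, 53]
  32 vs smaller child 17 at index 3, swap → [16, 17, 20, 32, 39, 46, 27, 53]
extract-min → returns 16:
  remove root 16; move last element 53 to root → [53, 17, 20, 32, 39, 46, 27]
  53 vs smaller child 17 at index 1, swap → [17, 53, 20, 32, 39, 46, 27]
  53 vs smaller child 32 at index 3, swap → [17, 32, 20, 53, 39, 46, 27]
extract-min → returns 17:
  remove root 17; move last element 27 to root → [27, 32, 20, 53, 39, 46]
  27 vs smaller child 20 at index 2, swap → [20, 32, 27, 53, 39, 46]
insert 52:
  append 52 at index 6 → [20, 32, 27, 53, 39, 46, 52] (no swap needed)
extract-min → returns 20:
  remove root 20; move last element 52 to root → [52, 32, 27, 53, 39, 46]
  52 vs smaller child 27 at index 2, swap → [27, 32, 52, 53, 39, 46]
  52 vs only child 46 at index 5, swap → [27, 32, 46, 53, 39, 52]
insert 43:
  append 43 at index 6 → [27, 32, 46, 53, 39, 52, 43]
  43 < parent 46 at index 2, swap → [27, 32, 43, 53, 39, 52, 46]

[27, 32, 43, 53, 39, 52, 46]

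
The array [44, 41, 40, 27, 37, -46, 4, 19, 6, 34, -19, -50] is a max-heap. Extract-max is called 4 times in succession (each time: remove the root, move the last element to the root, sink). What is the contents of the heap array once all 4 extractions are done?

[34, 27, 4, 19, -50, -46, -19, 6]

extract-max #1 returns 44:
  remove root 44; move last element -50 to root → [-50, 41, 40, 27, 37, -46, 4, 19, 6, 34, -19]
  -50 vs larger child 41 at index 1, swap → [41, -50, 40, 27, 37, -46, 4, 19, 6, 34, -19]
  -50 vs larger child 37 at index 4, swap → [41, 37, 40, 27, -50, -46, 4, 19, 6, 34, -19]
  -50 vs larger child 34 at index 9, swap → [41, 37, 40, 27, 34, -46, 4, 19, 6, -50, -19]
extract-max #2 returns 41:
  remove root 41; move last element -19 to root → [-19, 37, 40, 27, 34, -46, 4, 19, 6, -50]
  -19 vs larger child 40 at index 2, swap → [40, 37, -19, 27, 34, -46, 4, 19, 6, -50]
  -19 vs larger child 4 at index 6, swap → [40, 37, 4, 27, 34, -46, -19, 19, 6, -50]
extract-max #3 returns 40:
  remove root 40; move last element -50 to root → [-50, 37, 4, 27, 34, -46, -19, 19, 6]
  -50 vs larger child 37 at index 1, swap → [37, -50, 4, 27, 34, -46, -19, 19, 6]
  -50 vs larger child 34 at index 4, swap → [37, 34, 4, 27, -50, -46, -19, 19, 6]
extract-max #4 returns 37:
  remove root 37; move last element 6 to root → [6, 34, 4, 27, -50, -46, -19, 19]
  6 vs larger child 34 at index 1, swap → [34, 6, 4, 27, -50, -46, -19, 19]
  6 vs larger child 27 at index 3, swap → [34, 27, 4, 6, -50, -46, -19, 19]
  6 vs only child 19 at index 7, swap → [34, 27, 4, 19, -50, -46, -19, 6]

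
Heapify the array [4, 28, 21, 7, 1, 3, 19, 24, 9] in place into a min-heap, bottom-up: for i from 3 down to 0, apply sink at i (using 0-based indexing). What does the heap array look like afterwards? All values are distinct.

[1, 4, 3, 7, 28, 21, 19, 24, 9]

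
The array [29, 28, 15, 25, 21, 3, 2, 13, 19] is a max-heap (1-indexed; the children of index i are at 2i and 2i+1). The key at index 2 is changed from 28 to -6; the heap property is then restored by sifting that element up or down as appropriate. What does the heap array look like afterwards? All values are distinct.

set index 2 from 28 to -6 → [29, -6, 15, 25, 21, 3, 2, 13, 19]
-6 vs larger child 25 at index 4, swap → [29, 25, 15, -6, 21, 3, 2, 13, 19]
-6 vs larger child 19 at index 9, swap → [29, 25, 15, 19, 21, 3, 2, 13, -6]

[29, 25, 15, 19, 21, 3, 2, 13, -6]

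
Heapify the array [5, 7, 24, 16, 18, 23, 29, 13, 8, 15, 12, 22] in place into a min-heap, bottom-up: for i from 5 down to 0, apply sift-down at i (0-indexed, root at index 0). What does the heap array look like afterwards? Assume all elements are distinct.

sift down from index 5:
  23 vs only child 22 at index 11, swap → [5, 7, 24, 16, 18, 22, 29, 13, 8, 15, 12, 23]
sift down from index 4:
  18 vs smaller child 12 at index 10, swap → [5, 7, 24, 16, 12, 22, 29, 13, 8, 15, 18, 23]
sift down from index 3:
  16 vs smaller child 8 at index 8, swap → [5, 7, 24, 8, 12, 22, 29, 13, 16, 15, 18, 23]
sift down from index 2:
  24 vs smaller child 22 at index 5, swap → [5, 7, 22, 8, 12, 24, 29, 13, 16, 15, 18, 23]
  24 vs only child 23 at index 11, swap → [5, 7, 22, 8, 12, 23, 29, 13, 16, 15, 18, 24]
sift down from index 1: already satisfies heap property
sift down from index 0: already satisfies heap property

[5, 7, 22, 8, 12, 23, 29, 13, 16, 15, 18, 24]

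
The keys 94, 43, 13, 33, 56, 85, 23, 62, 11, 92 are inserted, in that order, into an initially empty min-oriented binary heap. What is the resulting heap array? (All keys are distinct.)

[11, 13, 23, 33, 56, 85, 43, 94, 62, 92]

Insert 94:
  append 94 at index 0 → [94] (no swap needed)
Insert 43:
  append 43 at index 1 → [94, 43]
  43 < parent 94 at index 0, swap → [43, 94]
Insert 13:
  append 13 at index 2 → [43, 94, 13]
  13 < parent 43 at index 0, swap → [13, 94, 43]
Insert 33:
  append 33 at index 3 → [13, 94, 43, 33]
  33 < parent 94 at index 1, swap → [13, 33, 43, 94]
Insert 56:
  append 56 at index 4 → [13, 33, 43, 94, 56] (no swap needed)
Insert 85:
  append 85 at index 5 → [13, 33, 43, 94, 56, 85] (no swap needed)
Insert 23:
  append 23 at index 6 → [13, 33, 43, 94, 56, 85, 23]
  23 < parent 43 at index 2, swap → [13, 33, 23, 94, 56, 85, 43]
Insert 62:
  append 62 at index 7 → [13, 33, 23, 94, 56, 85, 43, 62]
  62 < parent 94 at index 3, swap → [13, 33, 23, 62, 56, 85, 43, 94]
Insert 11:
  append 11 at index 8 → [13, 33, 23, 62, 56, 85, 43, 94, 11]
  11 < parent 62 at index 3, swap → [13, 33, 23, 11, 56, 85, 43, 94, 62]
  11 < parent 33 at index 1, swap → [13, 11, 23, 33, 56, 85, 43, 94, 62]
  11 < parent 13 at index 0, swap → [11, 13, 23, 33, 56, 85, 43, 94, 62]
Insert 92:
  append 92 at index 9 → [11, 13, 23, 33, 56, 85, 43, 94, 62, 92] (no swap needed)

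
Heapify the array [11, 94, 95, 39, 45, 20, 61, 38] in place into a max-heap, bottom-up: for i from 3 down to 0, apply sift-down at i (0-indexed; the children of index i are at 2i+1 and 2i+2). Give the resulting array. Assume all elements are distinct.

sift down from index 3: already satisfies heap property
sift down from index 2: already satisfies heap property
sift down from index 1: already satisfies heap property
sift down from index 0:
  11 vs larger child 95 at index 2, swap → [95, 94, 11, 39, 45, 20, 61, 38]
  11 vs larger child 61 at index 6, swap → [95, 94, 61, 39, 45, 20, 11, 38]

[95, 94, 61, 39, 45, 20, 11, 38]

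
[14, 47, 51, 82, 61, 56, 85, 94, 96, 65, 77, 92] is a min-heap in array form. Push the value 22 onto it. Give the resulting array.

[14, 47, 22, 82, 61, 51, 85, 94, 96, 65, 77, 92, 56]

append 22 at index 12 → [14, 47, 51, 82, 61, 56, 85, 94, 96, 65, 77, 92, 22]
22 < parent 56 at index 5, swap → [14, 47, 51, 82, 61, 22, 85, 94, 96, 65, 77, 92, 56]
22 < parent 51 at index 2, swap → [14, 47, 22, 82, 61, 51, 85, 94, 96, 65, 77, 92, 56]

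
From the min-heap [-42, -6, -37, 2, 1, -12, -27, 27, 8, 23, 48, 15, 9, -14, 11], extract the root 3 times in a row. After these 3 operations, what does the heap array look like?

[-14, -6, -12, 2, 1, 9, 11, 27, 8, 23, 48, 15]

extract-min #1 returns -42:
  remove root -42; move last element 11 to root → [11, -6, -37, 2, 1, -12, -27, 27, 8, 23, 48, 15, 9, -14]
  11 vs smaller child -37 at index 2, swap → [-37, -6, 11, 2, 1, -12, -27, 27, 8, 23, 48, 15, 9, -14]
  11 vs smaller child -27 at index 6, swap → [-37, -6, -27, 2, 1, -12, 11, 27, 8, 23, 48, 15, 9, -14]
  11 vs only child -14 at index 13, swap → [-37, -6, -27, 2, 1, -12, -14, 27, 8, 23, 48, 15, 9, 11]
extract-min #2 returns -37:
  remove root -37; move last element 11 to root → [11, -6, -27, 2, 1, -12, -14, 27, 8, 23, 48, 15, 9]
  11 vs smaller child -27 at index 2, swap → [-27, -6, 11, 2, 1, -12, -14, 27, 8, 23, 48, 15, 9]
  11 vs smaller child -14 at index 6, swap → [-27, -6, -14, 2, 1, -12, 11, 27, 8, 23, 48, 15, 9]
extract-min #3 returns -27:
  remove root -27; move last element 9 to root → [9, -6, -14, 2, 1, -12, 11, 27, 8, 23, 48, 15]
  9 vs smaller child -14 at index 2, swap → [-14, -6, 9, 2, 1, -12, 11, 27, 8, 23, 48, 15]
  9 vs smaller child -12 at index 5, swap → [-14, -6, -12, 2, 1, 9, 11, 27, 8, 23, 48, 15]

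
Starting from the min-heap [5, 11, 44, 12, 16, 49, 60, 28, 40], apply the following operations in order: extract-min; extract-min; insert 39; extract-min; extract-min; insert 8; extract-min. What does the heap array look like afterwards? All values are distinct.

extract-min → returns 5:
  remove root 5; move last element 40 to root → [40, 11, 44, 12, 16, 49, 60, 28]
  40 vs smaller child 11 at index 1, swap → [11, 40, 44, 12, 16, 49, 60, 28]
  40 vs smaller child 12 at index 3, swap → [11, 12, 44, 40, 16, 49, 60, 28]
  40 vs only child 28 at index 7, swap → [11, 12, 44, 28, 16, 49, 60, 40]
extract-min → returns 11:
  remove root 11; move last element 40 to root → [40, 12, 44, 28, 16, 49, 60]
  40 vs smaller child 12 at index 1, swap → [12, 40, 44, 28, 16, 49, 60]
  40 vs smaller child 16 at index 4, swap → [12, 16, 44, 28, 40, 49, 60]
insert 39:
  append 39 at index 7 → [12, 16, 44, 28, 40, 49, 60, 39] (no swap needed)
extract-min → returns 12:
  remove root 12; move last element 39 to root → [39, 16, 44, 28, 40, 49, 60]
  39 vs smaller child 16 at index 1, swap → [16, 39, 44, 28, 40, 49, 60]
  39 vs smaller child 28 at index 3, swap → [16, 28, 44, 39, 40, 49, 60]
extract-min → returns 16:
  remove root 16; move last element 60 to root → [60, 28, 44, 39, 40, 49]
  60 vs smaller child 28 at index 1, swap → [28, 60, 44, 39, 40, 49]
  60 vs smaller child 39 at index 3, swap → [28, 39, 44, 60, 40, 49]
insert 8:
  append 8 at index 6 → [28, 39, 44, 60, 40, 49, 8]
  8 < parent 44 at index 2, swap → [28, 39, 8, 60, 40, 49, 44]
  8 < parent 28 at index 0, swap → [8, 39, 28, 60, 40, 49, 44]
extract-min → returns 8:
  remove root 8; move last element 44 to root → [44, 39, 28, 60, 40, 49]
  44 vs smaller child 28 at index 2, swap → [28, 39, 44, 60, 40, 49]

[28, 39, 44, 60, 40, 49]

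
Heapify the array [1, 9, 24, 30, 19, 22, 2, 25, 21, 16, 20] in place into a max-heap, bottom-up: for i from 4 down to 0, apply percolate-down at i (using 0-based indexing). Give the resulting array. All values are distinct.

sift down from index 4:
  19 vs larger child 20 at index 10, swap → [1, 9, 24, 30, 20, 22, 2, 25, 21, 16, 19]
sift down from index 3: already satisfies heap property
sift down from index 2: already satisfies heap property
sift down from index 1:
  9 vs larger child 30 at index 3, swap → [1, 30, 24, 9, 20, 22, 2, 25, 21, 16, 19]
  9 vs larger child 25 at index 7, swap → [1, 30, 24, 25, 20, 22, 2, 9, 21, 16, 19]
sift down from index 0:
  1 vs larger child 30 at index 1, swap → [30, 1, 24, 25, 20, 22, 2, 9, 21, 16, 19]
  1 vs larger child 25 at index 3, swap → [30, 25, 24, 1, 20, 22, 2, 9, 21, 16, 19]
  1 vs larger child 21 at index 8, swap → [30, 25, 24, 21, 20, 22, 2, 9, 1, 16, 19]

[30, 25, 24, 21, 20, 22, 2, 9, 1, 16, 19]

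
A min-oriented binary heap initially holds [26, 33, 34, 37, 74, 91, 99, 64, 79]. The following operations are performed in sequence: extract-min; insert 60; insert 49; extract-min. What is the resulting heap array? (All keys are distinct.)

extract-min → returns 26:
  remove root 26; move last element 79 to root → [79, 33, 34, 37, 74, 91, 99, 64]
  79 vs smaller child 33 at index 1, swap → [33, 79, 34, 37, 74, 91, 99, 64]
  79 vs smaller child 37 at index 3, swap → [33, 37, 34, 79, 74, 91, 99, 64]
  79 vs only child 64 at index 7, swap → [33, 37, 34, 64, 74, 91, 99, 79]
insert 60:
  append 60 at index 8 → [33, 37, 34, 64, 74, 91, 99, 79, 60]
  60 < parent 64 at index 3, swap → [33, 37, 34, 60, 74, 91, 99, 79, 64]
insert 49:
  append 49 at index 9 → [33, 37, 34, 60, 74, 91, 99, 79, 64, 49]
  49 < parent 74 at index 4, swap → [33, 37, 34, 60, 49, 91, 99, 79, 64, 74]
extract-min → returns 33:
  remove root 33; move last element 74 to root → [74, 37, 34, 60, 49, 91, 99, 79, 64]
  74 vs smaller child 34 at index 2, swap → [34, 37, 74, 60, 49, 91, 99, 79, 64]

[34, 37, 74, 60, 49, 91, 99, 79, 64]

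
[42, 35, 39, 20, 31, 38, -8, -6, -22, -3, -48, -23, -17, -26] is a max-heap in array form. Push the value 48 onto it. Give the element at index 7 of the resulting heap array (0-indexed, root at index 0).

-6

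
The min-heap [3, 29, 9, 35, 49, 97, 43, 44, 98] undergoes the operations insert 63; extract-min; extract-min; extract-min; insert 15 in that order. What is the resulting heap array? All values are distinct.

[15, 35, 43, 44, 49, 97, 63, 98]

insert 63:
  append 63 at index 9 → [3, 29, 9, 35, 49, 97, 43, 44, 98, 63] (no swap needed)
extract-min → returns 3:
  remove root 3; move last element 63 to root → [63, 29, 9, 35, 49, 97, 43, 44, 98]
  63 vs smaller child 9 at index 2, swap → [9, 29, 63, 35, 49, 97, 43, 44, 98]
  63 vs smaller child 43 at index 6, swap → [9, 29, 43, 35, 49, 97, 63, 44, 98]
extract-min → returns 9:
  remove root 9; move last element 98 to root → [98, 29, 43, 35, 49, 97, 63, 44]
  98 vs smaller child 29 at index 1, swap → [29, 98, 43, 35, 49, 97, 63, 44]
  98 vs smaller child 35 at index 3, swap → [29, 35, 43, 98, 49, 97, 63, 44]
  98 vs only child 44 at index 7, swap → [29, 35, 43, 44, 49, 97, 63, 98]
extract-min → returns 29:
  remove root 29; move last element 98 to root → [98, 35, 43, 44, 49, 97, 63]
  98 vs smaller child 35 at index 1, swap → [35, 98, 43, 44, 49, 97, 63]
  98 vs smaller child 44 at index 3, swap → [35, 44, 43, 98, 49, 97, 63]
insert 15:
  append 15 at index 7 → [35, 44, 43, 98, 49, 97, 63, 15]
  15 < parent 98 at index 3, swap → [35, 44, 43, 15, 49, 97, 63, 98]
  15 < parent 44 at index 1, swap → [35, 15, 43, 44, 49, 97, 63, 98]
  15 < parent 35 at index 0, swap → [15, 35, 43, 44, 49, 97, 63, 98]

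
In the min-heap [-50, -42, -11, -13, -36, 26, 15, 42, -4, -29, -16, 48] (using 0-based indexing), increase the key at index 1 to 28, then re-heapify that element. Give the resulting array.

[-50, -36, -11, -13, -29, 26, 15, 42, -4, 28, -16, 48]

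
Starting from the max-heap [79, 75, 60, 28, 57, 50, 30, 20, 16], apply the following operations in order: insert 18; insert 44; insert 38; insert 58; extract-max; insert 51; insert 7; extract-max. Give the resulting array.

[60, 57, 58, 28, 50, 51, 30, 20, 16, 18, 44, 38, 7]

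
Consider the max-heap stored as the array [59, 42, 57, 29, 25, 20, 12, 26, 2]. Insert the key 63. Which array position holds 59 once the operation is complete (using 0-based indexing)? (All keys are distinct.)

1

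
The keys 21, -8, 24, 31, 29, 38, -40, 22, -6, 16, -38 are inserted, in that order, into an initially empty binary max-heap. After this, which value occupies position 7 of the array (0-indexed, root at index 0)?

-8

Insert 21:
  append 21 at index 0 → [21] (no swap needed)
Insert -8:
  append -8 at index 1 → [21, -8] (no swap needed)
Insert 24:
  append 24 at index 2 → [21, -8, 24]
  24 > parent 21 at index 0, swap → [24, -8, 21]
Insert 31:
  append 31 at index 3 → [24, -8, 21, 31]
  31 > parent -8 at index 1, swap → [24, 31, 21, -8]
  31 > parent 24 at index 0, swap → [31, 24, 21, -8]
Insert 29:
  append 29 at index 4 → [31, 24, 21, -8, 29]
  29 > parent 24 at index 1, swap → [31, 29, 21, -8, 24]
Insert 38:
  append 38 at index 5 → [31, 29, 21, -8, 24, 38]
  38 > parent 21 at index 2, swap → [31, 29, 38, -8, 24, 21]
  38 > parent 31 at index 0, swap → [38, 29, 31, -8, 24, 21]
Insert -40:
  append -40 at index 6 → [38, 29, 31, -8, 24, 21, -40] (no swap needed)
Insert 22:
  append 22 at index 7 → [38, 29, 31, -8, 24, 21, -40, 22]
  22 > parent -8 at index 3, swap → [38, 29, 31, 22, 24, 21, -40, -8]
Insert -6:
  append -6 at index 8 → [38, 29, 31, 22, 24, 21, -40, -8, -6] (no swap needed)
Insert 16:
  append 16 at index 9 → [38, 29, 31, 22, 24, 21, -40, -8, -6, 16] (no swap needed)
Insert -38:
  append -38 at index 10 → [38, 29, 31, 22, 24, 21, -40, -8, -6, 16, -38] (no swap needed)
resulting array: [38, 29, 31, 22, 24, 21, -40, -8, -6, 16, -38]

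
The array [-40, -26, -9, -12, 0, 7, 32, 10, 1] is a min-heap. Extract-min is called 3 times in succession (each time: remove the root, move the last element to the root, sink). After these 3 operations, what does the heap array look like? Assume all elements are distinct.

[-9, 0, 7, 1, 10, 32]

extract-min #1 returns -40:
  remove root -40; move last element 1 to root → [1, -26, -9, -12, 0, 7, 32, 10]
  1 vs smaller child -26 at index 1, swap → [-26, 1, -9, -12, 0, 7, 32, 10]
  1 vs smaller child -12 at index 3, swap → [-26, -12, -9, 1, 0, 7, 32, 10]
extract-min #2 returns -26:
  remove root -26; move last element 10 to root → [10, -12, -9, 1, 0, 7, 32]
  10 vs smaller child -12 at index 1, swap → [-12, 10, -9, 1, 0, 7, 32]
  10 vs smaller child 0 at index 4, swap → [-12, 0, -9, 1, 10, 7, 32]
extract-min #3 returns -12:
  remove root -12; move last element 32 to root → [32, 0, -9, 1, 10, 7]
  32 vs smaller child -9 at index 2, swap → [-9, 0, 32, 1, 10, 7]
  32 vs only child 7 at index 5, swap → [-9, 0, 7, 1, 10, 32]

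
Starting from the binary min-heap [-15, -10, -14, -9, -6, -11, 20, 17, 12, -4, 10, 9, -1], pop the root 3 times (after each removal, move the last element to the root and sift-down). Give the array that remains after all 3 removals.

[-10, -9, -1, 10, -6, 9, 20, 17, 12, -4]

extract-min #1 returns -15:
  remove root -15; move last element -1 to root → [-1, -10, -14, -9, -6, -11, 20, 17, 12, -4, 10, 9]
  -1 vs smaller child -14 at index 2, swap → [-14, -10, -1, -9, -6, -11, 20, 17, 12, -4, 10, 9]
  -1 vs smaller child -11 at index 5, swap → [-14, -10, -11, -9, -6, -1, 20, 17, 12, -4, 10, 9]
extract-min #2 returns -14:
  remove root -14; move last element 9 to root → [9, -10, -11, -9, -6, -1, 20, 17, 12, -4, 10]
  9 vs smaller child -11 at index 2, swap → [-11, -10, 9, -9, -6, -1, 20, 17, 12, -4, 10]
  9 vs smaller child -1 at index 5, swap → [-11, -10, -1, -9, -6, 9, 20, 17, 12, -4, 10]
extract-min #3 returns -11:
  remove root -11; move last element 10 to root → [10, -10, -1, -9, -6, 9, 20, 17, 12, -4]
  10 vs smaller child -10 at index 1, swap → [-10, 10, -1, -9, -6, 9, 20, 17, 12, -4]
  10 vs smaller child -9 at index 3, swap → [-10, -9, -1, 10, -6, 9, 20, 17, 12, -4]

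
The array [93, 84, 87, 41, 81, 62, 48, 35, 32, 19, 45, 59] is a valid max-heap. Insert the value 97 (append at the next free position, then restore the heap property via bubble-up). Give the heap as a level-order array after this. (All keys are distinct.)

[97, 84, 93, 41, 81, 87, 48, 35, 32, 19, 45, 59, 62]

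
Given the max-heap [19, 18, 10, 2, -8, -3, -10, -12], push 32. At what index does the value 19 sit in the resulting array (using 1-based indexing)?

2

append 32 at index 9 → [19, 18, 10, 2, -8, -3, -10, -12, 32]
32 > parent 2 at index 4, swap → [19, 18, 10, 32, -8, -3, -10, -12, 2]
32 > parent 18 at index 2, swap → [19, 32, 10, 18, -8, -3, -10, -12, 2]
32 > parent 19 at index 1, swap → [32, 19, 10, 18, -8, -3, -10, -12, 2]
resulting array: [32, 19, 10, 18, -8, -3, -10, -12, 2]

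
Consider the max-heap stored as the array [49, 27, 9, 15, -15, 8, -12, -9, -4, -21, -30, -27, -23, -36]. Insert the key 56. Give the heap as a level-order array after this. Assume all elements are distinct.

append 56 at index 14 → [49, 27, 9, 15, -15, 8, -12, -9, -4, -21, -30, -27, -23, -36, 56]
56 > parent -12 at index 6, swap → [49, 27, 9, 15, -15, 8, 56, -9, -4, -21, -30, -27, -23, -36, -12]
56 > parent 9 at index 2, swap → [49, 27, 56, 15, -15, 8, 9, -9, -4, -21, -30, -27, -23, -36, -12]
56 > parent 49 at index 0, swap → [56, 27, 49, 15, -15, 8, 9, -9, -4, -21, -30, -27, -23, -36, -12]

[56, 27, 49, 15, -15, 8, 9, -9, -4, -21, -30, -27, -23, -36, -12]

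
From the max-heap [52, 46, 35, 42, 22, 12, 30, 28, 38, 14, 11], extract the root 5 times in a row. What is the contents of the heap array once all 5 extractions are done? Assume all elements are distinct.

[30, 28, 12, 14, 22, 11]

extract-max #1 returns 52:
  remove root 52; move last element 11 to root → [11, 46, 35, 42, 22, 12, 30, 28, 38, 14]
  11 vs larger child 46 at index 1, swap → [46, 11, 35, 42, 22, 12, 30, 28, 38, 14]
  11 vs larger child 42 at index 3, swap → [46, 42, 35, 11, 22, 12, 30, 28, 38, 14]
  11 vs larger child 38 at index 8, swap → [46, 42, 35, 38, 22, 12, 30, 28, 11, 14]
extract-max #2 returns 46:
  remove root 46; move last element 14 to root → [14, 42, 35, 38, 22, 12, 30, 28, 11]
  14 vs larger child 42 at index 1, swap → [42, 14, 35, 38, 22, 12, 30, 28, 11]
  14 vs larger child 38 at index 3, swap → [42, 38, 35, 14, 22, 12, 30, 28, 11]
  14 vs larger child 28 at index 7, swap → [42, 38, 35, 28, 22, 12, 30, 14, 11]
extract-max #3 returns 42:
  remove root 42; move last element 11 to root → [11, 38, 35, 28, 22, 12, 30, 14]
  11 vs larger child 38 at index 1, swap → [38, 11, 35, 28, 22, 12, 30, 14]
  11 vs larger child 28 at index 3, swap → [38, 28, 35, 11, 22, 12, 30, 14]
  11 vs only child 14 at index 7, swap → [38, 28, 35, 14, 22, 12, 30, 11]
extract-max #4 returns 38:
  remove root 38; move last element 11 to root → [11, 28, 35, 14, 22, 12, 30]
  11 vs larger child 35 at index 2, swap → [35, 28, 11, 14, 22, 12, 30]
  11 vs larger child 30 at index 6, swap → [35, 28, 30, 14, 22, 12, 11]
extract-max #5 returns 35:
  remove root 35; move last element 11 to root → [11, 28, 30, 14, 22, 12]
  11 vs larger child 30 at index 2, swap → [30, 28, 11, 14, 22, 12]
  11 vs only child 12 at index 5, swap → [30, 28, 12, 14, 22, 11]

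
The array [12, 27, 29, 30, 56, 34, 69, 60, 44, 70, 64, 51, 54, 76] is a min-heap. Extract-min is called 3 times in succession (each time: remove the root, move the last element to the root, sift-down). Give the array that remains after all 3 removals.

extract-min #1 returns 12:
  remove root 12; move last element 76 to root → [76, 27, 29, 30, 56, 34, 69, 60, 44, 70, 64, 51, 54]
  76 vs smaller child 27 at index 1, swap → [27, 76, 29, 30, 56, 34, 69, 60, 44, 70, 64, 51, 54]
  76 vs smaller child 30 at index 3, swap → [27, 30, 29, 76, 56, 34, 69, 60, 44, 70, 64, 51, 54]
  76 vs smaller child 44 at index 8, swap → [27, 30, 29, 44, 56, 34, 69, 60, 76, 70, 64, 51, 54]
extract-min #2 returns 27:
  remove root 27; move last element 54 to root → [54, 30, 29, 44, 56, 34, 69, 60, 76, 70, 64, 51]
  54 vs smaller child 29 at index 2, swap → [29, 30, 54, 44, 56, 34, 69, 60, 76, 70, 64, 51]
  54 vs smaller child 34 at index 5, swap → [29, 30, 34, 44, 56, 54, 69, 60, 76, 70, 64, 51]
  54 vs only child 51 at index 11, swap → [29, 30, 34, 44, 56, 51, 69, 60, 76, 70, 64, 54]
extract-min #3 returns 29:
  remove root 29; move last element 54 to root → [54, 30, 34, 44, 56, 51, 69, 60, 76, 70, 64]
  54 vs smaller child 30 at index 1, swap → [30, 54, 34, 44, 56, 51, 69, 60, 76, 70, 64]
  54 vs smaller child 44 at index 3, swap → [30, 44, 34, 54, 56, 51, 69, 60, 76, 70, 64]

[30, 44, 34, 54, 56, 51, 69, 60, 76, 70, 64]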